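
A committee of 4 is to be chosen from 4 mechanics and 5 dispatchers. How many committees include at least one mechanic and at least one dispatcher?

120

Total 4-person selections from all 9: C(9,4) = 126.
Selections missing a whole group: no mechanics → C(5,4) = 5; no dispatchers → C(4,4) = 1.
Both groups omitted at once is impossible, so 126 − 6 = 120.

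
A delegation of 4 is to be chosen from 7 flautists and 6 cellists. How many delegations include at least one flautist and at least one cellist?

665

With no constraint there are C(13,4) = 715 possible selections.
Selections missing a whole group: no flautists → C(6,4) = 15; no cellists → C(7,4) = 35.
Both groups omitted at once is impossible, so 715 − 50 = 665.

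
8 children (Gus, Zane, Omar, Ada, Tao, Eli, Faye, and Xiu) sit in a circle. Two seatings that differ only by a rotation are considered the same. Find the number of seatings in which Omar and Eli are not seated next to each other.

Without the restriction there are (7)! = 5040 seatings.
Those with Omar next to Eli: fuse the pair into one unit and seat 7 units around a circle — 2·(6)! = 1440.
Subtracting, 5040 − 1440 = 3600.

3600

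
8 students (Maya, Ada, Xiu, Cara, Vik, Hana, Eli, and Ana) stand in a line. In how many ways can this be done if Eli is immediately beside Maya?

10080

Glue Eli and Maya into one block (2 internal orders), leaving 7 units to arrange in a row.
So the count is 2·(7)! = 10080.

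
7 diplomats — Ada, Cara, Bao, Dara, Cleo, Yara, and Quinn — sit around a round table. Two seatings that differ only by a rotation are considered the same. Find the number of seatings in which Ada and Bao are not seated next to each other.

All circular seatings of 7 people number (6)! = 720.
Seatings with Ada beside Bao: treat them as a block with 2 internal orders, giving 2 × (5)! = 240.
Subtracting, 720 − 240 = 480.

480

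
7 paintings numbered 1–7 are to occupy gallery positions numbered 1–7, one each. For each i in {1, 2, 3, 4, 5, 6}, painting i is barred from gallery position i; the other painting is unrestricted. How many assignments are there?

Let Aᵢ (for 1 ≤ i ≤ 6) be the placements that put painting i in its forbidden gallery position. Any j of these fix j positions, leaving (7−j)! ways to fill the rest, and there are C(6,j) ways to pick which j.
By inclusion–exclusion, the number of valid placements is Σ_{j=0}^{6} (−1)^j C(6,j)·(7−j)!.
Computing: 5040 − 4320 + 1800 − 480 + 90 − 12 + 1 = 2119.

2119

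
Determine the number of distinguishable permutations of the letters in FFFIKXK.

420

The 7 letters of FFFIKXK have repeats: F appearing 3 times and K appearing twice.
Dividing 7! = 5040 by 3!·2! = 12 for the repeated letters gives 420.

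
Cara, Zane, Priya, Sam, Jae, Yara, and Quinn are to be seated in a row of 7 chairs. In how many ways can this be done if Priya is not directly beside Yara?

3600

Of the 7! = 5040 arrangements, those with Priya and Yara adjacent number 2 × 6! = 1440 (treat the pair as a block with 2 internal orders).
Complementary counting: 5040 − 1440 = 3600.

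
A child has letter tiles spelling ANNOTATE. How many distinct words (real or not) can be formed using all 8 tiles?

5040

ANNOTATE has 8 letters with A appearing twice, N appearing twice, and T appearing twice.
So there are 8! / (2!·2!·2!) = 5040 distinguishable arrangements.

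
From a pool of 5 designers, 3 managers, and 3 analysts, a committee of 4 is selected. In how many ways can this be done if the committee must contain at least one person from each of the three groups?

180

Unrestricted: C(11,4) = 330 ways to pick any 4 of the 11.
Selections missing a whole group: no designers → C(6,4) = 15; no managers → C(8,4) = 70; no analysts → C(8,4) = 70.
Add back selections omitting two groups (i.e. drawn from a single group): C(5,4) + C(3,4) + C(3,4) = 5.
By inclusion–exclusion: 330 − 155 + 5 = 180.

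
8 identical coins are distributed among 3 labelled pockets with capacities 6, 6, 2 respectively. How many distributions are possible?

18

Without the upper bounds there are C(10,2) = 45 ways to split 8 among 3 pockets.
Subtract solutions that violate a single cap (substitute x_i' = x_i − (cap_i+1)): x_1 ≥ 7 gives C(3,2) = 3; x_2 ≥ 7 gives C(3,2) = 3; x_3 ≥ 3 gives C(7,2) = 21. Together 27.
No two caps can be exceeded simultaneously, so the pair terms are all 0.
By inclusion–exclusion the count is 45 − 27 + 0 = 18.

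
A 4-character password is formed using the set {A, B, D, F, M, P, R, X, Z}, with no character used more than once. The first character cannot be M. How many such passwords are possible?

The first character has 9−1 = 8 choices (anything except M).
The remaining 3 characters are filled from the other 8 symbols without repetition: 8 × 7 × 6 = 336.
Total: 8 × 336 = 2688.

2688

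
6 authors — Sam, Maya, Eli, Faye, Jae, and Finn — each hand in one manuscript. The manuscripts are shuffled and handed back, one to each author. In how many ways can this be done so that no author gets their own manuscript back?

265

This is the derangement count D_6: permutations of 6 items with no fixed point.
By inclusion–exclusion this is Σ_{j=0}^{6} (−1)^j C(6,j)·(6−j)!.
Computing: 720 − 720 + 360 − 120 + 30 − 6 + 1 = 265.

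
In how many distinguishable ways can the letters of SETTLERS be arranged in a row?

Letter multiplicities in SETTLERS: E×2, L×1, R×1, S×2, T×2.
The number of distinct arrangements is 8!/(2!·2!·2!) = 40320/8 = 5040.

5040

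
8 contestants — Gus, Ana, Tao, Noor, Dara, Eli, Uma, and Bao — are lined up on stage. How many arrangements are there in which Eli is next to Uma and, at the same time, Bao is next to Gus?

Treat {Eli,Uma} as one block (2 orders) and {Bao,Gus} as another (2 orders).
That leaves 6 units to arrange: 2 × 2 × 6! = 4 × 720 = 2880.

2880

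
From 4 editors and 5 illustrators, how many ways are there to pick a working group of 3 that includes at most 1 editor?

Split by how many editors are chosen (0 through 1).
Sum: C(4,0)·C(5,3) + C(4,1)·C(5,2) = 10 + 40 = 50.

50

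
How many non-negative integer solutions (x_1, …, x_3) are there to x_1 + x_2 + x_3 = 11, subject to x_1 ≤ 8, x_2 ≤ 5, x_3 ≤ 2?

12

By stars and bars, unrestricted non-negative solutions to x_1+…+x_3 = 11 number C(11+2,2) = 78.
Subtract solutions that violate a single cap (substitute x_i' = x_i − (cap_i+1)): x_1 ≥ 9 gives C(4,2) = 6; x_2 ≥ 6 gives C(7,2) = 21; x_3 ≥ 3 gives C(10,2) = 45. Together 72.
Add back pairs where two caps are both exceeded: 0 + 0 + 6 = 6.
By inclusion–exclusion the count is 78 − 72 + 6 = 12.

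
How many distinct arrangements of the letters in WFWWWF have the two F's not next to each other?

10

Total arrangements of WFWWWF: 6!/(4!·2!) = 15.
If the two F's are adjacent, glue them into one block, leaving 5 items to arrange: (5)!/(4!) = 5 ways.
Hence 15 − 5 = 10.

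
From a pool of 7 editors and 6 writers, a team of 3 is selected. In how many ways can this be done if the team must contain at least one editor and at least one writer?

231

Unrestricted: C(13,3) = 286 ways to pick any 3 of the 13.
Subtract selections that omit an entire group: no editors → C(6,3) = 20; no writers → C(7,3) = 35.
Both groups omitted at once is impossible, so 286 − 55 = 231.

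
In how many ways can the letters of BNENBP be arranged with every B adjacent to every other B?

60

Treat the 2 copies of B as a single block. The multiset to arrange is then {BB, E, N, N, P}, 5 items in all.
That gives (5)!/(2!) = 60 arrangements.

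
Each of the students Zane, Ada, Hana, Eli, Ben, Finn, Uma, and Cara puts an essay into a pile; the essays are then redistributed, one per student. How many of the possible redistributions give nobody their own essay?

14833

This is the derangement count D_8: permutations of 8 items with no fixed point.
By inclusion–exclusion this is Σ_{j=0}^{8} (−1)^j C(8,j)·(8−j)!.
Computing: 40320 − 40320 + 20160 − 6720 + 1680 − 336 + 56 − 8 + 1 = 14833.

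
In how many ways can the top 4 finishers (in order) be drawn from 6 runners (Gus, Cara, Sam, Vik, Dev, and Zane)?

This is an ordered selection of 4 from 6: P(6,4).
That gives 6 × 5 × 4 × 3 = 360.

360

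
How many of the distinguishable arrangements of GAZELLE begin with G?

Fix G in the first position and arrange the remaining 6 letters.
Those 6 letters have E appearing twice and L appearing twice, giving (6)!/(2!·2!) = 180.

180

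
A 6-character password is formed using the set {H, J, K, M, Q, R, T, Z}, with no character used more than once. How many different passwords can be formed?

20160

Choose and order 6 of the 8 symbols: the first character has 8 options, the next 7, and so on down to 3.
That product is 8 × 7 × 6 × 5 × 4 × 3 = 20160.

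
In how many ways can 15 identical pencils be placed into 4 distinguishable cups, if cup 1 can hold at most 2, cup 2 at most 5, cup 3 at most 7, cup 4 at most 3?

Ignoring the caps, the number of non-negative solutions to x_1+…+x_4 = 15 is C(18,3) = 816.
Subtract solutions that violate a single cap (substitute x_i' = x_i − (cap_i+1)): x_1 ≥ 3 gives C(15,3) = 455; x_2 ≥ 6 gives C(12,3) = 220; x_3 ≥ 8 gives C(10,3) = 120; x_4 ≥ 4 gives C(14,3) = 364. Together 1159.
Add back pairs where two caps are both exceeded: 84 + 35 + 165 + 4 + 56 + 20 = 364.
Subtract triples: 0 + 10 + 1 + 0 = 11.
By inclusion–exclusion the count is 816 − 1159 + 364 − 11 = 10.

10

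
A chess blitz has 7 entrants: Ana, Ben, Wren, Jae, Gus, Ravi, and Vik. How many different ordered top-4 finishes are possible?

840

There are 7 choices for 1st place, 6 for 2nd, and so on down to 4 for position 4.
That gives 7 × 6 × 5 × 4 = 840.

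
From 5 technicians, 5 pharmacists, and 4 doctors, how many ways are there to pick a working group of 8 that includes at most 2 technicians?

Split by how many technicians are chosen (0 through 2).
Sum: C(5,0)·C(9,8) + C(5,1)·C(9,7) + C(5,2)·C(9,6) = 9 + 180 + 840 = 1029.

1029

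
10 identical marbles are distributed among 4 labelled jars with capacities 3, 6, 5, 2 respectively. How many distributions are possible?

53

Without the upper bounds there are C(13,3) = 286 ways to split 10 among 4 jars.
Subtract solutions that violate a single cap (substitute x_i' = x_i − (cap_i+1)): x_1 ≥ 4 gives C(9,3) = 84; x_2 ≥ 7 gives C(6,3) = 20; x_3 ≥ 6 gives C(7,3) = 35; x_4 ≥ 3 gives C(10,3) = 120. Together 259.
Add back pairs where two caps are both exceeded: 0 + 1 + 20 + 0 + 1 + 4 = 26.
By inclusion–exclusion the count is 286 − 259 + 26 = 53.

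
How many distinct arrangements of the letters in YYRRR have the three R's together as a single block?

3

Treat the 3 copies of R as a single block. The multiset to arrange is then {RRR, Y, Y}, 3 items in all.
That gives (3)!/(2!) = 3 arrangements.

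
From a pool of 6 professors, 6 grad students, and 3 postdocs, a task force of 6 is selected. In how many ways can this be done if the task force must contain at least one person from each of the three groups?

Total 6-person selections from all 15: C(15,6) = 5005.
Subtract selections that omit an entire group: no professors → C(9,6) = 84; no grad students → C(9,6) = 84; no postdocs → C(12,6) = 924.
Add back selections omitting two groups (i.e. drawn from a single group): C(6,6) + C(6,6) + C(3,6) = 2.
By inclusion–exclusion: 5005 − 1092 + 2 = 3915.

3915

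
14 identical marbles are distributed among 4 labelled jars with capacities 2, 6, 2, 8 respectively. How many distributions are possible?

27

Without the upper bounds there are C(17,3) = 680 ways to split 14 among 4 jars.
Subtract solutions that violate a single cap (substitute x_i' = x_i − (cap_i+1)): x_1 ≥ 3 gives C(14,3) = 364; x_2 ≥ 7 gives C(10,3) = 120; x_3 ≥ 3 gives C(14,3) = 364; x_4 ≥ 9 gives C(8,3) = 56. Together 904.
Add back pairs where two caps are both exceeded: 35 + 165 + 10 + 35 + 0 + 10 = 255.
Subtract triples: 4 + 0 + 0 + 0 = 4.
By inclusion–exclusion the count is 680 − 904 + 255 − 4 = 27.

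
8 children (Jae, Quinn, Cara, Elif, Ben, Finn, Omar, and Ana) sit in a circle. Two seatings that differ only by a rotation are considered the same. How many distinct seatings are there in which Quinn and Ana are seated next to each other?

1440

Treat {Quinn, Ana} as one unit (2 internal orders) and seat the resulting 7 units around the table: (6)! circular arrangements.
So 2 × (6)! = 2 × 720 = 1440.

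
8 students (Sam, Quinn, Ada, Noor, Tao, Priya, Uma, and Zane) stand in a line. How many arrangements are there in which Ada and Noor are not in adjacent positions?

30240

Of the 8! = 40320 arrangements, those with Ada and Noor adjacent number 2 × 7! = 10080 (treat the pair as a block with 2 internal orders).
So 40320 − 10080 = 30240 arrangements keep them apart.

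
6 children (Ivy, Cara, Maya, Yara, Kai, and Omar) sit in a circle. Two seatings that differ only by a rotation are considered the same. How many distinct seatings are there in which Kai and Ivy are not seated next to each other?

72

All circular seatings of 6 people number (5)! = 120.
Those with Kai next to Ivy: fuse the pair into one unit and seat 5 units around a circle — 2·(4)! = 48.
Subtracting, 120 − 48 = 72.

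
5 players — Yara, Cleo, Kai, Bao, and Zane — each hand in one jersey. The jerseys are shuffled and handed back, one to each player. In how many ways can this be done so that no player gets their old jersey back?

Count assignments avoiding every fixed point. For any j of the 5 players fixed to their old jersey, the other 5−j can be arranged in (5−j)! ways.
By inclusion–exclusion this is Σ_{j=0}^{5} (−1)^j C(5,j)·(5−j)!.
Computing: 120 − 120 + 60 − 20 + 5 − 1 = 44.

44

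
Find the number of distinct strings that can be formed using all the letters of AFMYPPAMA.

15120

AFMYPPAMA has 9 letters with A appearing 3 times, M appearing twice, and P appearing twice.
So there are 9! / (3!·2!·2!) = 15120 distinguishable arrangements.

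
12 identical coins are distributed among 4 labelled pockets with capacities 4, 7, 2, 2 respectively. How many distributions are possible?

Ignoring the caps, the number of non-negative solutions to x_1+…+x_4 = 12 is C(15,3) = 455.
Subtract solutions that violate a single cap (substitute x_i' = x_i − (cap_i+1)): x_1 ≥ 5 gives C(10,3) = 120; x_2 ≥ 8 gives C(7,3) = 35; x_3 ≥ 3 gives C(12,3) = 220; x_4 ≥ 3 gives C(12,3) = 220. Together 595.
Add back pairs where two caps are both exceeded: 0 + 35 + 35 + 4 + 4 + 84 = 162.
Subtract triples: 0 + 0 + 4 + 0 = 4.
By inclusion–exclusion the count is 455 − 595 + 162 − 4 = 18.

18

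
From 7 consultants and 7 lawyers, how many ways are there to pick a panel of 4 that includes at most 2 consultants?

Split by how many consultants are chosen (0 through 2).
Sum: C(7,0)·C(7,4) + C(7,1)·C(7,3) + C(7,2)·C(7,2) = 35 + 245 + 441 = 721.

721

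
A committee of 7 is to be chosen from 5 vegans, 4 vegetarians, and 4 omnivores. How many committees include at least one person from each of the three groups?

1636

With no constraint there are C(13,7) = 1716 possible selections.
Selections missing a whole group: no vegans → C(8,7) = 8; no vegetarians → C(9,7) = 36; no omnivores → C(9,7) = 36.
Add back selections omitting two groups (i.e. drawn from a single group): C(5,7) + C(4,7) + C(4,7) = 0.
By inclusion–exclusion: 1716 − 80 + 0 = 1636.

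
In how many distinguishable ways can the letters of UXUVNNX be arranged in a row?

630

UXUVNNX has 7 letters with N appearing twice, U appearing twice, and X appearing twice.
So there are 7! / (2!·2!·2!) = 630 distinguishable arrangements.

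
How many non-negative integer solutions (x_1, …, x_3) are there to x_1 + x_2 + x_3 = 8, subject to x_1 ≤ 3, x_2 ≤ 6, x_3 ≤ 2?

9

Ignoring the caps, the number of non-negative solutions to x_1+…+x_3 = 8 is C(10,2) = 45.
Subtract solutions that violate a single cap (substitute x_i' = x_i − (cap_i+1)): x_1 ≥ 4 gives C(6,2) = 15; x_2 ≥ 7 gives C(3,2) = 3; x_3 ≥ 3 gives C(7,2) = 21. Together 39.
Add back pairs where two caps are both exceeded: 0 + 3 + 0 = 3.
By inclusion–exclusion the count is 45 − 39 + 3 = 9.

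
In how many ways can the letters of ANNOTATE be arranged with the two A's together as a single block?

1260

Treat the 2 copies of A as a single block. The multiset to arrange is then {AA, E, N, N, O, T, T}, 7 items in all.
That gives (7)!/(2!·2!) = 1260 arrangements.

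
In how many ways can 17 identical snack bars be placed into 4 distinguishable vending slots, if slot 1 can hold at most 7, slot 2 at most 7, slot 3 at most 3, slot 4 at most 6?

Ignoring the caps, the number of non-negative solutions to x_1+…+x_4 = 17 is C(20,3) = 1140.
Subtract solutions that violate a single cap (substitute x_i' = x_i − (cap_i+1)): x_1 ≥ 8 gives C(12,3) = 220; x_2 ≥ 8 gives C(12,3) = 220; x_3 ≥ 4 gives C(16,3) = 560; x_4 ≥ 7 gives C(13,3) = 286. Together 1286.
Add back pairs where two caps are both exceeded: 4 + 56 + 10 + 56 + 10 + 84 = 220.
By inclusion–exclusion the count is 1140 − 1286 + 220 = 74.

74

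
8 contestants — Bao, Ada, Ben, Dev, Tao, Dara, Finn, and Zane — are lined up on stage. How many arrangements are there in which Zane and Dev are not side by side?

There are 8! = 40320 arrangements in all. If Zane and Dev are adjacent, merging them into one block gives 2·(7)! = 10080 arrangements.
Complementary counting: 40320 − 10080 = 30240.

30240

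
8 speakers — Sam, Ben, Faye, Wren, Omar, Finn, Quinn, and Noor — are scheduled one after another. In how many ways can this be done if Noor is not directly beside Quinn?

30240

There are 8! = 40320 arrangements in all. If Noor and Quinn are adjacent, merging them into one block gives 2·(7)! = 10080 arrangements.
Complementary counting: 40320 − 10080 = 30240.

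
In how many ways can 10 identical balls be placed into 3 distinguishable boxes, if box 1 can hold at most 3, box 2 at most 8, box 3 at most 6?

25

Without the upper bounds there are C(12,2) = 66 ways to split 10 among 3 boxes.
Subtract solutions that violate a single cap (substitute x_i' = x_i − (cap_i+1)): x_1 ≥ 4 gives C(8,2) = 28; x_2 ≥ 9 gives C(3,2) = 3; x_3 ≥ 7 gives C(5,2) = 10. Together 41.
No two caps can be exceeded simultaneously, so the pair terms are all 0.
By inclusion–exclusion the count is 66 − 41 + 0 = 25.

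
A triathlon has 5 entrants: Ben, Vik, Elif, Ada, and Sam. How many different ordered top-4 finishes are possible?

120

There are 5 choices for 1st place, 4 for 2nd, and so on down to 2 for position 4.
That gives 5 × 4 × 3 × 2 = 120.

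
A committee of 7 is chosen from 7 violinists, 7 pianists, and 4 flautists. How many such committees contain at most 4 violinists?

Split by how many violinists are chosen (0 through 4).
Sum: C(7,0)·C(11,7) + C(7,1)·C(11,6) + C(7,2)·C(11,5) + C(7,3)·C(11,4) + C(7,4)·C(11,3) = 330 + 3234 + 9702 + 11550 + 5775 = 30591.

30591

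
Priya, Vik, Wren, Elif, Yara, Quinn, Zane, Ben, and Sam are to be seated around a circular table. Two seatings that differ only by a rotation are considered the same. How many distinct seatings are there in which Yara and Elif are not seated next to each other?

All circular seatings of 9 people number (8)! = 40320.
Seatings with Yara beside Elif: treat them as a block with 2 internal orders, giving 2 × (7)! = 10080.
Subtracting, 40320 − 10080 = 30240.

30240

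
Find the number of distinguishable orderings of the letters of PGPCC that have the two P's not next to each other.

There are 5!/(2!·2!) = 30 arrangements of PGPCC in total.
Arrangements with the P's together: treat PP as one letter, giving (4)!/(2!) = 12.
Hence 30 − 12 = 18.

18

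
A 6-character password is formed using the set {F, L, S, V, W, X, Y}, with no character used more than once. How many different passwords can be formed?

5040

Choose and order 6 of the 7 symbols: the first character has 7 options, the next 6, and so on down to 2.
That product is 7 × 6 × 5 × 4 × 3 × 2 = 5040.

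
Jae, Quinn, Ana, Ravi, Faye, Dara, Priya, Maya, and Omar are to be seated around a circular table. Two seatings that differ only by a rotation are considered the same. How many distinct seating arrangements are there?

40320

Seat Jae anywhere (absorbing the rotational symmetry), then permute the other 8: (8)! = 40320.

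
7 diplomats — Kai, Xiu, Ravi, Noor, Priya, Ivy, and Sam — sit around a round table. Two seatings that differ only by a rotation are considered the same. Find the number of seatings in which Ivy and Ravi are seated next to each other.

Glue Ivy and Ravi into a block (2 internal orders). Seating 6 units around a circle gives (5)! arrangements.
So 2 × (5)! = 2 × 120 = 240.

240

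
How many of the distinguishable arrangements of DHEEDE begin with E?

Fix E in the first position and arrange the remaining 5 letters.
Those 5 letters have D appearing twice and E appearing twice, giving (5)!/(2!·2!) = 30.

30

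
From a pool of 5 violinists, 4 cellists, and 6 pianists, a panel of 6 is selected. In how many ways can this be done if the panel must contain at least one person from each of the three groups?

4250

With no constraint there are C(15,6) = 5005 possible selections.
Subtract selections that omit an entire group: no violinists → C(10,6) = 210; no cellists → C(11,6) = 462; no pianists → C(9,6) = 84.
Add back selections omitting two groups (i.e. drawn from a single group): C(5,6) + C(4,6) + C(6,6) = 1.
By inclusion–exclusion: 5005 − 756 + 1 = 4250.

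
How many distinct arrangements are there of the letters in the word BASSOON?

1260

Letter multiplicities in BASSOON: A×1, B×1, N×1, O×2, S×2.
So there are 7! / (2!·2!) = 1260 distinguishable arrangements.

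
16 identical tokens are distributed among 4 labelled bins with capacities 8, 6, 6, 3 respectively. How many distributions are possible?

By stars and bars, unrestricted non-negative solutions to x_1+…+x_4 = 16 number C(16+3,3) = 969.
Subtract solutions that violate a single cap (substitute x_i' = x_i − (cap_i+1)): x_1 ≥ 9 gives C(10,3) = 120; x_2 ≥ 7 gives C(12,3) = 220; x_3 ≥ 7 gives C(12,3) = 220; x_4 ≥ 4 gives C(15,3) = 455. Together 1015.
Add back pairs where two caps are both exceeded: 1 + 1 + 20 + 10 + 56 + 56 = 144.
By inclusion–exclusion the count is 969 − 1015 + 144 = 98.

98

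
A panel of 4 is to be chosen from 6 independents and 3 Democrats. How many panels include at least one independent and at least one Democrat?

111

Total 4-person selections from all 9: C(9,4) = 126.
Selections missing a whole group: no independents → C(3,4) = 0; no Democrats → C(6,4) = 15.
Both groups omitted at once is impossible, so 126 − 15 = 111.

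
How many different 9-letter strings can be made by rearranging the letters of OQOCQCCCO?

1260

OQOCQCCCO has 9 letters with C appearing 4 times, O appearing 3 times, and Q appearing twice.
The number of distinct arrangements is 9!/(4!·3!·2!) = 362880/288 = 1260.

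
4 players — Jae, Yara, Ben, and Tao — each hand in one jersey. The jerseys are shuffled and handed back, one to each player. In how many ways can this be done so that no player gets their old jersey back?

9

Count assignments avoiding every fixed point. For any j of the 4 players fixed to their old jersey, the other 4−j can be arranged in (4−j)! ways.
By inclusion–exclusion this is Σ_{j=0}^{4} (−1)^j C(4,j)·(4−j)!.
Computing: 24 − 24 + 12 − 4 + 1 = 9.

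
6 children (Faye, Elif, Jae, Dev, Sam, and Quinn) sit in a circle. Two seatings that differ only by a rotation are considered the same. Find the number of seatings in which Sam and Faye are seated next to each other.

48

Glue Sam and Faye into a block (2 internal orders). Seating 5 units around a circle gives (4)! arrangements.
So 2 × (4)! = 2 × 24 = 48.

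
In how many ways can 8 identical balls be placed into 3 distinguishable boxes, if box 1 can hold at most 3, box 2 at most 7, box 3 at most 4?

19

Ignoring the caps, the number of non-negative solutions to x_1+…+x_3 = 8 is C(10,2) = 45.
Subtract solutions that violate a single cap (substitute x_i' = x_i − (cap_i+1)): x_1 ≥ 4 gives C(6,2) = 15; x_2 ≥ 8 gives C(2,2) = 1; x_3 ≥ 5 gives C(5,2) = 10. Together 26.
No two caps can be exceeded simultaneously, so the pair terms are all 0.
By inclusion–exclusion the count is 45 − 26 + 0 = 19.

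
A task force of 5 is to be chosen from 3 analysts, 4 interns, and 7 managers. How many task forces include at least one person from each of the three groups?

With no constraint there are C(14,5) = 2002 possible selections.
Selections missing a whole group: no analysts → C(11,5) = 462; no interns → C(10,5) = 252; no managers → C(7,5) = 21.
Add back selections omitting two groups (i.e. drawn from a single group): C(3,5) + C(4,5) + C(7,5) = 21.
By inclusion–exclusion: 2002 − 735 + 21 = 1288.

1288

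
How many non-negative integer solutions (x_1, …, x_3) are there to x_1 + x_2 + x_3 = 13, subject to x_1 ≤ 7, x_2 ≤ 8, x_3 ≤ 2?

12

Without the upper bounds there are C(15,2) = 105 ways to split 13 among 3 variables.
Subtract solutions that violate a single cap (substitute x_i' = x_i − (cap_i+1)): x_1 ≥ 8 gives C(7,2) = 21; x_2 ≥ 9 gives C(6,2) = 15; x_3 ≥ 3 gives C(12,2) = 66. Together 102.
Add back pairs where two caps are both exceeded: 0 + 6 + 3 = 9.
By inclusion–exclusion the count is 105 − 102 + 9 = 12.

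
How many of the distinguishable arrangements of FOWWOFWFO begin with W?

560

Fix W in the first position and arrange the remaining 8 letters.
Those 8 letters have F appearing 3 times, O appearing 3 times, and W appearing twice, giving (8)!/(3!·3!·2!) = 560.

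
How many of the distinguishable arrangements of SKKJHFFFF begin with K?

1680

With the first slot taken by K, it remains to arrange the other 8 letters (SKJHFFFF).
Those 8 letters have F appearing 4 times, giving (8)!/(4!) = 1680.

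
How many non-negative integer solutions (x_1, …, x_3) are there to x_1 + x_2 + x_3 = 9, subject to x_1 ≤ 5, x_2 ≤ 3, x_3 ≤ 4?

Without the upper bounds there are C(11,2) = 55 ways to split 9 among 3 variables.
Subtract solutions that violate a single cap (substitute x_i' = x_i − (cap_i+1)): x_1 ≥ 6 gives C(5,2) = 10; x_2 ≥ 4 gives C(7,2) = 21; x_3 ≥ 5 gives C(6,2) = 15. Together 46.
Add back pairs where two caps are both exceeded: 0 + 0 + 1 = 1.
By inclusion–exclusion the count is 55 − 46 + 1 = 10.

10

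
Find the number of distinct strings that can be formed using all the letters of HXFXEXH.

Letter multiplicities in HXFXEXH: E×1, F×1, H×2, X×3.
Dividing 7! = 5040 by 3!·2! = 12 for the repeated letters gives 420.

420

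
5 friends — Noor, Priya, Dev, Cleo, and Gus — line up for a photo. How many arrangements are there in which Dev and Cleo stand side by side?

48

Place the 3 others and the Dev-Cleo pair as 4 objects in a line; the pair has 2 internal arrangements.
That gives 2 × 4! = 2 × 24 = 48.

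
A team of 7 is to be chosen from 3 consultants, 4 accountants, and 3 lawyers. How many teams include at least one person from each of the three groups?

Unrestricted: C(10,7) = 120 ways to pick any 7 of the 10.
Subtract selections that omit an entire group: no consultants → C(7,7) = 1; no accountants → C(6,7) = 0; no lawyers → C(7,7) = 1.
Add back selections omitting two groups (i.e. drawn from a single group): C(3,7) + C(4,7) + C(3,7) = 0.
By inclusion–exclusion: 120 − 2 + 0 = 118.

118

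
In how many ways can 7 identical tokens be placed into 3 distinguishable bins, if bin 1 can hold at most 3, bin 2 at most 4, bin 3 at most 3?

10

Without the upper bounds there are C(9,2) = 36 ways to split 7 among 3 bins.
Subtract solutions that violate a single cap (substitute x_i' = x_i − (cap_i+1)): x_1 ≥ 4 gives C(5,2) = 10; x_2 ≥ 5 gives C(4,2) = 6; x_3 ≥ 4 gives C(5,2) = 10. Together 26.
No two caps can be exceeded simultaneously, so the pair terms are all 0.
By inclusion–exclusion the count is 36 − 26 + 0 = 10.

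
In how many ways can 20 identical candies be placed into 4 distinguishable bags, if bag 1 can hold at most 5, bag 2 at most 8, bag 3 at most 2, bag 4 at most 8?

19

Ignoring the caps, the number of non-negative solutions to x_1+…+x_4 = 20 is C(23,3) = 1771.
Subtract solutions that violate a single cap (substitute x_i' = x_i − (cap_i+1)): x_1 ≥ 6 gives C(17,3) = 680; x_2 ≥ 9 gives C(14,3) = 364; x_3 ≥ 3 gives C(20,3) = 1140; x_4 ≥ 9 gives C(14,3) = 364. Together 2548.
Add back pairs where two caps are both exceeded: 56 + 364 + 56 + 165 + 10 + 165 = 816.
Subtract triples: 10 + 0 + 10 + 0 = 20.
By inclusion–exclusion the count is 1771 − 2548 + 816 − 20 = 19.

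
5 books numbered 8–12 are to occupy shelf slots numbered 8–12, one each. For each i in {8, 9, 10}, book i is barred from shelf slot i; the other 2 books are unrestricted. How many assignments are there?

Let Aᵢ (for i ∈ {8, 9, 10}) be the placements that put book i in its forbidden shelf slot. Any j of these fix j positions, leaving (5−j)! ways to fill the rest, and there are C(3,j) ways to pick which j.
By inclusion–exclusion, the number of valid placements is Σ_{j=0}^{3} (−1)^j C(3,j)·(5−j)!.
Computing: 120 − 72 + 18 − 2 = 64.

64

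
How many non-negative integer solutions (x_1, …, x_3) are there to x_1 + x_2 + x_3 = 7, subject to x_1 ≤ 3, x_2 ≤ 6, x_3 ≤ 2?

11

By stars and bars, unrestricted non-negative solutions to x_1+…+x_3 = 7 number C(7+2,2) = 36.
Subtract solutions that violate a single cap (substitute x_i' = x_i − (cap_i+1)): x_1 ≥ 4 gives C(5,2) = 10; x_2 ≥ 7 gives C(2,2) = 1; x_3 ≥ 3 gives C(6,2) = 15. Together 26.
Add back pairs where two caps are both exceeded: 0 + 1 + 0 = 1.
By inclusion–exclusion the count is 36 − 26 + 1 = 11.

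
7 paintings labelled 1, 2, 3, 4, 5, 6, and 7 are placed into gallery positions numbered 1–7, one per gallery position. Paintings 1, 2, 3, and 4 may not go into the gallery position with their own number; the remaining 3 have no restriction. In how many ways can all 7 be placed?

2790

Let Aᵢ (for 1 ≤ i ≤ 4) be the placements that put painting i in its forbidden gallery position. Any j of these fix j positions, leaving (7−j)! ways to fill the rest, and there are C(4,j) ways to pick which j.
By inclusion–exclusion, the number of valid placements is Σ_{j=0}^{4} (−1)^j C(4,j)·(7−j)!.
Computing: 5040 − 2880 + 720 − 96 + 6 = 2790.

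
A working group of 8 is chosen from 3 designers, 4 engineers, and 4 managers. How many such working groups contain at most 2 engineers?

Split by how many engineers are chosen (0 through 2).
Sum: C(4,0)·C(7,8) + C(4,1)·C(7,7) + C(4,2)·C(7,6) = 0 + 4 + 42 = 46.

46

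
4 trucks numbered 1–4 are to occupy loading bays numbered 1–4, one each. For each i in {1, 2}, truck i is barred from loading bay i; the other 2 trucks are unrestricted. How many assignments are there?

14

Let Aᵢ (for i ∈ {1, 2}) be the placements that put truck i in its forbidden loading bay. Any j of these fix j positions, leaving (4−j)! ways to fill the rest, and there are C(2,j) ways to pick which j.
By inclusion–exclusion, the number of valid placements is Σ_{j=0}^{2} (−1)^j C(2,j)·(4−j)!.
Computing: 24 − 12 + 2 = 14.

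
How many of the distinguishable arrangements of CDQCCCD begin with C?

With the first slot taken by C, it remains to arrange the other 6 letters (DQCCCD).
Those 6 letters have C appearing 3 times and D appearing twice, giving (6)!/(3!·2!) = 60.

60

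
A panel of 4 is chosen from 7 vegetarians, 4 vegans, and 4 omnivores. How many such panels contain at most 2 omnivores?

Split by how many omnivores are chosen (0 through 2).
Sum: C(4,0)·C(11,4) + C(4,1)·C(11,3) + C(4,2)·C(11,2) = 330 + 660 + 330 = 1320.

1320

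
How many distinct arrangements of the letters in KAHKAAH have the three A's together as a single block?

Treat the 3 copies of A as a single block. The multiset to arrange is then {AAA, H, H, K, K}, 5 items in all.
That gives (5)!/(2!·2!) = 30 arrangements.

30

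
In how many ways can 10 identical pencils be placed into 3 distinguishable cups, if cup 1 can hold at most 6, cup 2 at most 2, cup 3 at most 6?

12

Ignoring the caps, the number of non-negative solutions to x_1+…+x_3 = 10 is C(12,2) = 66.
Subtract solutions that violate a single cap (substitute x_i' = x_i − (cap_i+1)): x_1 ≥ 7 gives C(5,2) = 10; x_2 ≥ 3 gives C(9,2) = 36; x_3 ≥ 7 gives C(5,2) = 10. Together 56.
Add back pairs where two caps are both exceeded: 1 + 0 + 1 = 2.
By inclusion–exclusion the count is 66 − 56 + 2 = 12.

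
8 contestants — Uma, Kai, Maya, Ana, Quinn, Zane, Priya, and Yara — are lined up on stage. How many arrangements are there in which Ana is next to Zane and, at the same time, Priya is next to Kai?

2880

Treat {Ana,Zane} as one block (2 orders) and {Priya,Kai} as another (2 orders).
That leaves 6 units to arrange: 2 × 2 × 6! = 4 × 720 = 2880.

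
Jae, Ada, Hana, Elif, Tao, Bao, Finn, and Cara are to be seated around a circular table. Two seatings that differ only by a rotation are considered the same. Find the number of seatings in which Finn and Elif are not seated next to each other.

3600

Without the restriction there are (7)! = 5040 seatings.
Seatings with Finn beside Elif: treat them as a block with 2 internal orders, giving 2 × (6)! = 1440.
Subtracting, 5040 − 1440 = 3600.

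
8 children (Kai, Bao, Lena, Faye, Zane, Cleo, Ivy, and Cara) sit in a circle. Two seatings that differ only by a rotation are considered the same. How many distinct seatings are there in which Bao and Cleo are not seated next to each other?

3600

Without the restriction there are (7)! = 5040 seatings.
Those with Bao next to Cleo: fuse the pair into one unit and seat 7 units around a circle — 2·(6)! = 1440.
Subtracting, 5040 − 1440 = 3600.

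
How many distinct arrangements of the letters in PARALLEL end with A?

840

Fix A in the last position and arrange the remaining 7 letters.
Those 7 letters have L appearing 3 times, giving (7)!/(3!) = 840.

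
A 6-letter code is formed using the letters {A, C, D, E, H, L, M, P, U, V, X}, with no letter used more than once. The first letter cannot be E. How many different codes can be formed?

The first letter has 11−1 = 10 choices (anything except E).
The remaining 5 letters are filled from the other 10 symbols without repetition: 10 × 9 × 8 × 7 × 6 = 30240.
Total: 10 × 30240 = 302400.

302400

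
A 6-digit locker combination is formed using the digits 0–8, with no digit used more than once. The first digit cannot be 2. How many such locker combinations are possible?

53760

The first digit has 9−1 = 8 choices (anything except 2).
The remaining 5 digits are filled from the other 8 symbols without repetition: 8 × 7 × 6 × 5 × 4 = 6720.
Total: 8 × 6720 = 53760.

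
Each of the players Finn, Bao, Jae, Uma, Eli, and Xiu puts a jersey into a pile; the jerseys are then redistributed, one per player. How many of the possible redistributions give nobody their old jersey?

265

Count assignments avoiding every fixed point. For any j of the 6 players fixed to their old jersey, the other 6−j can be arranged in (6−j)! ways.
By inclusion–exclusion this is Σ_{j=0}^{6} (−1)^j C(6,j)·(6−j)!.
Computing: 720 − 720 + 360 − 120 + 30 − 6 + 1 = 265.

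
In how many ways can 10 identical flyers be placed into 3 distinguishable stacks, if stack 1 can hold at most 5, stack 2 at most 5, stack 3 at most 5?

Ignoring the caps, the number of non-negative solutions to x_1+…+x_3 = 10 is C(12,2) = 66.
Subtract solutions that violate a single cap (substitute x_i' = x_i − (cap_i+1)): x_1 ≥ 6 gives C(6,2) = 15; x_2 ≥ 6 gives C(6,2) = 15; x_3 ≥ 6 gives C(6,2) = 15. Together 45.
No two caps can be exceeded simultaneously, so the pair terms are all 0.
By inclusion–exclusion the count is 66 − 45 + 0 = 21.

21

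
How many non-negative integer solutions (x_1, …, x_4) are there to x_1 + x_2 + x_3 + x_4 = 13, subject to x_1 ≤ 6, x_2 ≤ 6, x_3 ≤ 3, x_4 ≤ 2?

30

By stars and bars, unrestricted non-negative solutions to x_1+…+x_4 = 13 number C(13+3,3) = 560.
Subtract solutions that violate a single cap (substitute x_i' = x_i − (cap_i+1)): x_1 ≥ 7 gives C(9,3) = 84; x_2 ≥ 7 gives C(9,3) = 84; x_3 ≥ 4 gives C(12,3) = 220; x_4 ≥ 3 gives C(13,3) = 286. Together 674.
Add back pairs where two caps are both exceeded: 0 + 10 + 20 + 10 + 20 + 84 = 144.
By inclusion–exclusion the count is 560 − 674 + 144 = 30.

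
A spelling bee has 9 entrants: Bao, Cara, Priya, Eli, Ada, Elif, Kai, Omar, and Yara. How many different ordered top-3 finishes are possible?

This is an ordered selection of 3 from 9: P(9,3).
That gives 9 × 8 × 7 = 504.

504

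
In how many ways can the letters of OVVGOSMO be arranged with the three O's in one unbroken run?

360

Treat the 3 copies of O as a single block. The multiset to arrange is then {OOO, G, M, S, V, V}, 6 items in all.
That gives (6)!/(2!) = 360 arrangements.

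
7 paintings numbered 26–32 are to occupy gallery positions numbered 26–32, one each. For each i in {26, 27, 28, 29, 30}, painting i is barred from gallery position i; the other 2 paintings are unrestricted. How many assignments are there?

Let Aᵢ (for 26 ≤ i ≤ 30) be the placements that put painting i in its forbidden gallery position. Any j of these fix j positions, leaving (7−j)! ways to fill the rest, and there are C(5,j) ways to pick which j.
By inclusion–exclusion, the number of valid placements is Σ_{j=0}^{5} (−1)^j C(5,j)·(7−j)!.
Computing: 5040 − 3600 + 1200 − 240 + 30 − 2 = 2428.

2428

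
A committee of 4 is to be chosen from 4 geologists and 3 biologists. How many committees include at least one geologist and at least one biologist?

34

Unrestricted: C(7,4) = 35 ways to pick any 4 of the 7.
Subtract selections that omit an entire group: no geologists → C(3,4) = 0; no biologists → C(4,4) = 1.
Both groups omitted at once is impossible, so 35 − 1 = 34.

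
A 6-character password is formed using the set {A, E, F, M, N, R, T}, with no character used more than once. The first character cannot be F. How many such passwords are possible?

4320

The first character has 7−1 = 6 choices (anything except F).
The remaining 5 characters are filled from the other 6 symbols without repetition: 6 × 5 × 4 × 3 × 2 = 720.
Total: 6 × 720 = 4320.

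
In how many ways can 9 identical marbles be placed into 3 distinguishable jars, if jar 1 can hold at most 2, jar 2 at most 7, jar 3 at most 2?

Ignoring the caps, the number of non-negative solutions to x_1+…+x_3 = 9 is C(11,2) = 55.
Subtract solutions that violate a single cap (substitute x_i' = x_i − (cap_i+1)): x_1 ≥ 3 gives C(8,2) = 28; x_2 ≥ 8 gives C(3,2) = 3; x_3 ≥ 3 gives C(8,2) = 28. Together 59.
Add back pairs where two caps are both exceeded: 0 + 10 + 0 = 10.
By inclusion–exclusion the count is 55 − 59 + 10 = 6.

6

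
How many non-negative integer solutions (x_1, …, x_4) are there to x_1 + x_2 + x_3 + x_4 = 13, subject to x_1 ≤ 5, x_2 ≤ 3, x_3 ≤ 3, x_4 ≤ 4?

Without the upper bounds there are C(16,3) = 560 ways to split 13 among 4 variables.
Subtract solutions that violate a single cap (substitute x_i' = x_i − (cap_i+1)): x_1 ≥ 6 gives C(10,3) = 120; x_2 ≥ 4 gives C(12,3) = 220; x_3 ≥ 4 gives C(12,3) = 220; x_4 ≥ 5 gives C(11,3) = 165. Together 725.
Add back pairs where two caps are both exceeded: 20 + 20 + 10 + 56 + 35 + 35 = 176.
Subtract triples: 0 + 0 + 0 + 1 = 1.
By inclusion–exclusion the count is 560 − 725 + 176 − 1 = 10.

10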